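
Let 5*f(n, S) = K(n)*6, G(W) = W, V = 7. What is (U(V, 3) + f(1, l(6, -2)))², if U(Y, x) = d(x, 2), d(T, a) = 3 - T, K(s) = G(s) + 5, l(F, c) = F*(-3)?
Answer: 1296/25 ≈ 51.840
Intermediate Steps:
l(F, c) = -3*F
K(s) = 5 + s (K(s) = s + 5 = 5 + s)
f(n, S) = 6 + 6*n/5 (f(n, S) = ((5 + n)*6)/5 = (30 + 6*n)/5 = 6 + 6*n/5)
U(Y, x) = 3 - x
(U(V, 3) + f(1, l(6, -2)))² = ((3 - 1*3) + (6 + (6/5)*1))² = ((3 - 3) + (6 + 6/5))² = (0 + 36/5)² = (36/5)² = 1296/25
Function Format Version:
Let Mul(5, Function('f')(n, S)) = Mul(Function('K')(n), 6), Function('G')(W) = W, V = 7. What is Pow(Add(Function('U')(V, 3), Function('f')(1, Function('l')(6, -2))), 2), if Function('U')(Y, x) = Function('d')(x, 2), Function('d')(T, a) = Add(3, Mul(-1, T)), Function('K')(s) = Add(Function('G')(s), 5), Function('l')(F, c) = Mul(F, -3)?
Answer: Rational(1296, 25) ≈ 51.840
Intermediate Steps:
Function('l')(F, c) = Mul(-3, F)
Function('K')(s) = Add(5, s) (Function('K')(s) = Add(s, 5) = Add(5, s))
Function('f')(n, S) = Add(6, Mul(Rational(6, 5), n)) (Function('f')(n, S) = Mul(Rational(1, 5), Mul(Add(5, n), 6)) = Mul(Rational(1, 5), Add(30, Mul(6, n))) = Add(6, Mul(Rational(6, 5), n)))
Function('U')(Y, x) = Add(3, Mul(-1, x))
Pow(Add(Function('U')(V, 3), Function('f')(1, Function('l')(6, -2))), 2) = Pow(Add(Add(3, Mul(-1, 3)), Add(6, Mul(Rational(6, 5), 1))), 2) = Pow(Add(Add(3, -3), Add(6, Rational(6, 5))), 2) = Pow(Add(0, Rational(36, 5)), 2) = Pow(Rational(36, 5), 2) = Rational(1296, 25)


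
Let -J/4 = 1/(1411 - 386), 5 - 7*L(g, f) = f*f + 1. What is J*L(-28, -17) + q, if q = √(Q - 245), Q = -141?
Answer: 228/1435 + I*√386 ≈ 0.15889 + 19.647*I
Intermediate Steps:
L(g, f) = 4/7 - f²/7 (L(g, f) = 5/7 - (f*f + 1)/7 = 5/7 - (f² + 1)/7 = 5/7 - (1 + f²)/7 = 5/7 + (-⅐ - f²/7) = 4/7 - f²/7)
J = -4/1025 (J = -4/(1411 - 386) = -4/1025 ≈ -0.0039024)
q = I*√386 (q = √(-141 - 245) = √(-386) = I*√386 ≈ 19.647*I)
J*L(-28, -17) + q = -4*(4/7 - ⅐*(-17)²)/1025 + I*√386 = -4*(4/7 - ⅐*289)/1025 + I*√386 = -4*(4/7 - 289/7)/1025 + I*√386 = -4/1025*(-285/7) + I*√386 = 228/1435 + I*√386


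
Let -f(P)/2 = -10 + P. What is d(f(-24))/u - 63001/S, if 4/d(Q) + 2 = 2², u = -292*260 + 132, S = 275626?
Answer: -596908880/2611142911 ≈ -0.22860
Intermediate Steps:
f(P) = 20 - 2*P (f(P) = -2*(-10 + P) = 20 - 2*P)
u = -75788 (u = -75920 + 132 = -75788)
d(Q) = 2 (d(Q) = 4/(-2 + 2²) = 4/(-2 + 4) = 4/2 = 4*(½) = 2)
d(f(-24))/u - 63001/S = 2/(-75788) - 63001/275626 = 2*(-1/75788) - 63001*1/275626 = -1/37894 - 63001/275626 = -596908880/2611142911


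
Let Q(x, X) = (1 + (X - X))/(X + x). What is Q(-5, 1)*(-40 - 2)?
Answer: 21/2 ≈ 10.500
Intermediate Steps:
Q(x, X) = 1/(X + x) (Q(x, X) = (1 + 0)/(X + x) = 1/(X + x))
Q(-5, 1)*(-40 - 2) = (-40 - 2)/(1 - 5) = -42/(-4) = -1/4*(-42) = 21/2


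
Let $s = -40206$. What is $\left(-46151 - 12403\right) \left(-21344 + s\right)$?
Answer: $3603998700$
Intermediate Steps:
$\left(-46151 - 12403\right) \left(-21344 + s\right) = \left(-46151 - 12403\right) \left(-21344 - 40206\right) = \left(-58554\right) \left(-61550\right) = 3603998700$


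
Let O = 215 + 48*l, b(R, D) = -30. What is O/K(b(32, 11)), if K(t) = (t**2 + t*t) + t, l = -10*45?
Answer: -4277/354 ≈ -12.082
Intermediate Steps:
l = -450
O = -21385 (O = 215 + 48*(-450) = 215 - 21600 = -21385)
K(t) = t + 2*t**2 (K(t) = (t**2 + t**2) + t = 2*t**2 + t = t + 2*t**2)
O/K(b(32, 11)) = -21385*(-1/(30*(1 + 2*(-30)))) = -21385*(-1/(30*(1 - 60))) = -21385/((-30*(-59))) = -21385/1770 = -21385*1/1770 = -4277/354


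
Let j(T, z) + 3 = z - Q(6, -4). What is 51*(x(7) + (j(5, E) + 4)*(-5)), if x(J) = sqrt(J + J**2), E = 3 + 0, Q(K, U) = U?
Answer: -2040 + 102*sqrt(14) ≈ -1658.4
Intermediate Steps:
E = 3
j(T, z) = 1 + z (j(T, z) = -3 + (z - 1*(-4)) = -3 + (z + 4) = -3 + (4 + z) = 1 + z)
51*(x(7) + (j(5, E) + 4)*(-5)) = 51*(sqrt(7*(1 + 7)) + ((1 + 3) + 4)*(-5)) = 51*(sqrt(7*8) + (4 + 4)*(-5)) = 51*(sqrt(56) + 8*(-5)) = 51*(2*sqrt(14) - 40) = 51*(-40 + 2*sqrt(14)) = -2040 + 102*sqrt(14)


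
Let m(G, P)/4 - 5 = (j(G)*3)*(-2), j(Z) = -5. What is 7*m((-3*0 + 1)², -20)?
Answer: 980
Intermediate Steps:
m(G, P) = 140 (m(G, P) = 20 + 4*(-5*3*(-2)) = 20 + 4*(-15*(-2)) = 20 + 4*30 = 20 + 120 = 140)
7*m((-3*0 + 1)², -20) = 7*140 = 980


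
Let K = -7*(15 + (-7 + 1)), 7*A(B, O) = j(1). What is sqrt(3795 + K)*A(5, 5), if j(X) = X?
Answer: 2*sqrt(933)/7 ≈ 8.7272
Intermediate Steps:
A(B, O) = 1/7 (A(B, O) = (1/7)*1 = 1/7)
K = -63 (K = -7*(15 - 6) = -7*9 = -63)
sqrt(3795 + K)*A(5, 5) = sqrt(3795 - 63)*(1/7) = sqrt(3732)*(1/7) = (2*sqrt(933))*(1/7) = 2*sqrt(933)/7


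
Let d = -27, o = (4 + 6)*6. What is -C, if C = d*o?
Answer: 1620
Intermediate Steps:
o = 60 (o = 10*6 = 60)
C = -1620 (C = -27*60 = -1620)
-C = -1*(-1620) = 1620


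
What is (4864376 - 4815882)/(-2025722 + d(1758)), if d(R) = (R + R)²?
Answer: 24247/5168267 ≈ 0.0046915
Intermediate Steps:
d(R) = 4*R² (d(R) = (2*R)² = 4*R²)
(4864376 - 4815882)/(-2025722 + d(1758)) = (4864376 - 4815882)/(-2025722 + 4*1758²) = 48494/(-2025722 + 4*3090564) = 48494/(-2025722 + 12362256) = 48494/10336534 = 48494*(1/10336534) = 24247/5168267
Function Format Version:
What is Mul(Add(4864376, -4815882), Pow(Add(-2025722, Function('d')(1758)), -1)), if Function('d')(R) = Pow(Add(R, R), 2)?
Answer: Rational(24247, 5168267) ≈ 0.0046915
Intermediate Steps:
Function('d')(R) = Mul(4, Pow(R, 2)) (Function('d')(R) = Pow(Mul(2, R), 2) = Mul(4, Pow(R, 2)))
Mul(Add(4864376, -4815882), Pow(Add(-2025722, Function('d')(1758)), -1)) = Mul(Add(4864376, -4815882), Pow(Add(-2025722, Mul(4, Pow(1758, 2))), -1)) = Mul(48494, Pow(Add(-2025722, Mul(4, 3090564)), -1)) = Mul(48494, Pow(Add(-2025722, 12362256), -1)) = Mul(48494, Pow(10336534, -1)) = Mul(48494, Rational(1, 10336534)) = Rational(24247, 5168267)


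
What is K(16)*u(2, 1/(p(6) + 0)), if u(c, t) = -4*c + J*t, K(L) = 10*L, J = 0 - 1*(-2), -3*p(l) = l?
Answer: -1440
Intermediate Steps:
p(l) = -l/3
J = 2 (J = 0 + 2 = 2)
u(c, t) = -4*c + 2*t
K(16)*u(2, 1/(p(6) + 0)) = (10*16)*(-4*2 + 2/(-⅓*6 + 0)) = 160*(-8 + 2/(-2 + 0)) = 160*(-8 + 2/(-2)) = 160*(-8 + 2*(-½)) = 160*(-8 - 1) = 160*(-9) = -1440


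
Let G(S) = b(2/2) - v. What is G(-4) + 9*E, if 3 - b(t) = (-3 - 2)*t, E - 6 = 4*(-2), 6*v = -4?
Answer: -28/3 ≈ -9.3333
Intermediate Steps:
v = -⅔ (v = (⅙)*(-4) = -⅔ ≈ -0.66667)
E = -2 (E = 6 + 4*(-2) = 6 - 8 = -2)
b(t) = 3 + 5*t (b(t) = 3 - (-3 - 2)*t = 3 - (-5)*t = 3 + 5*t)
G(S) = 26/3 (G(S) = (3 + 5*(2/2)) - 1*(-⅔) = (3 + 5*(2*(½))) + ⅔ = (3 + 5*1) + ⅔ = (3 + 5) + ⅔ = 8 + ⅔ = 26/3)
G(-4) + 9*E = 26/3 + 9*(-2) = 26/3 - 18 = -28/3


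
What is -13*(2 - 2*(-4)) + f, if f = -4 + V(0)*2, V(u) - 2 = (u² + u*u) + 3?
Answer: -124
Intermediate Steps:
V(u) = 5 + 2*u² (V(u) = 2 + ((u² + u*u) + 3) = 2 + ((u² + u²) + 3) = 2 + (2*u² + 3) = 2 + (3 + 2*u²) = 5 + 2*u²)
f = 6 (f = -4 + (5 + 2*0²)*2 = -4 + (5 + 2*0)*2 = -4 + (5 + 0)*2 = -4 + 5*2 = -4 + 10 = 6)
-13*(2 - 2*(-4)) + f = -13*(2 - 2*(-4)) + 6 = -13*(2 + 8) + 6 = -13*10 + 6 = -130 + 6 = -124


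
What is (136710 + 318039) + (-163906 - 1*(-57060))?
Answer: 347903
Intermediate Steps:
(136710 + 318039) + (-163906 - 1*(-57060)) = 454749 + (-163906 + 57060) = 454749 - 106846 = 347903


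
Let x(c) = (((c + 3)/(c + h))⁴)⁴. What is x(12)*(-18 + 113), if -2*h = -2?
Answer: 623998793792724609375/665416609183179841 ≈ 937.76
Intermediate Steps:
h = 1 (h = -½*(-2) = 1)
x(c) = (3 + c)¹⁶/(1 + c)¹⁶ (x(c) = (((c + 3)/(c + 1))⁴)⁴ = (((3 + c)/(1 + c))⁴)⁴ = ((3 + c)⁴/(1 + c)⁴)⁴ = (3 + c)¹⁶/(1 + c)¹⁶)
x(12)*(-18 + 113) = ((3 + 12)¹⁶/(1 + 12)¹⁶)*(-18 + 113) = (15¹⁶/13¹⁶)*95 = ((1/665416609183179841)*6568408355712890625)*95 = (6568408355712890625/665416609183179841)*95 = 623998793792724609375/665416609183179841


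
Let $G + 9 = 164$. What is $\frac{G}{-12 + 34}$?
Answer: $\frac{155}{22} \approx 7.0455$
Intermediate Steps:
$G = 155$ ($G = -9 + 164 = 155$)
$\frac{G}{-12 + 34} = \frac{1}{-12 + 34} \cdot 155 = \frac{1}{22} \cdot 155 = \frac{155}{22}$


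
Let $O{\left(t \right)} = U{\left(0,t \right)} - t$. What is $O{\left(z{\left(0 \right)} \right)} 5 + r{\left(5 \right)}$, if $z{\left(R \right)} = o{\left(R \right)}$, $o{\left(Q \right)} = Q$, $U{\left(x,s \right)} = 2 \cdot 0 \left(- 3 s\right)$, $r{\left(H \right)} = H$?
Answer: $5$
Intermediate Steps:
$U{\left(x,s \right)} = 0$ ($U{\left(x,s \right)} = 0 \left(- 3 s\right) = 0$)
$z{\left(R \right)} = R$
$O{\left(t \right)} = - t$ ($O{\left(t \right)} = 0 - t = - t$)
$O{\left(z{\left(0 \right)} \right)} 5 + r{\left(5 \right)} = \left(-1\right) 0 \cdot 5 + 5 = 0 \cdot 5 + 5 = 0 + 5 = 5$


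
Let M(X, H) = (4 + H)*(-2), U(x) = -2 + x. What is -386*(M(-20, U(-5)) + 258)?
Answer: -101904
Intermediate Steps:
M(X, H) = -8 - 2*H
-386*(M(-20, U(-5)) + 258) = -386*((-8 - 2*(-2 - 5)) + 258) = -386*((-8 - 2*(-7)) + 258) = -386*((-8 + 14) + 258) = -386*(6 + 258) = -386*264 = -101904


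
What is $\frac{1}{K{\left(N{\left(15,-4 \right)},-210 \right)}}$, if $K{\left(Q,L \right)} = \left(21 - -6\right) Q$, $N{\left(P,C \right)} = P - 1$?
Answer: $\frac{1}{378} \approx 0.0026455$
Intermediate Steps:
$N{\left(P,C \right)} = -1 + P$
$K{\left(Q,L \right)} = 27 Q$ ($K{\left(Q,L \right)} = \left(21 + 6\right) Q = 27 Q$)
$\frac{1}{K{\left(N{\left(15,-4 \right)},-210 \right)}} = \frac{1}{27 \left(-1 + 15\right)} = \frac{1}{27 \cdot 14} = \frac{1}{378}$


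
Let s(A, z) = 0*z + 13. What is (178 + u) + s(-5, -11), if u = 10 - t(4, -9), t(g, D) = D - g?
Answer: 214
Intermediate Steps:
s(A, z) = 13 (s(A, z) = 0 + 13 = 13)
u = 23 (u = 10 - (-9 - 1*4) = 10 - (-9 - 4) = 10 - 1*(-13) = 10 + 13 = 23)
(178 + u) + s(-5, -11) = (178 + 23) + 13 = 201 + 13 = 214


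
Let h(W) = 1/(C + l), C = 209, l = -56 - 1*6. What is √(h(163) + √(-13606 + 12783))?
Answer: √(3 + 441*I*√823)/21 ≈ 3.7878 + 3.7869*I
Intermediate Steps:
l = -62 (l = -56 - 6 = -62)
h(W) = 1/147 (h(W) = 1/(209 - 62) = 1/147)
√(h(163) + √(-13606 + 12783)) = √(1/147 + √(-13606 + 12783)) = √(1/147 + √(-823)) = √(1/147 + I*√823)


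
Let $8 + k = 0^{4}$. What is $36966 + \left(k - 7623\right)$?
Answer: $29335$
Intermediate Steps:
$k = -8$ ($k = -8 + 0^{4} = -8 + 0 = -8$)
$36966 + \left(k - 7623\right) = 36966 - 7631 = 29335$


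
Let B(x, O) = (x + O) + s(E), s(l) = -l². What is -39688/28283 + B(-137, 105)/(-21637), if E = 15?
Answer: -851460525/611959271 ≈ -1.3914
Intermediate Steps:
B(x, O) = -225 + O + x (B(x, O) = (x + O) - 1*15² = (O + x) - 1*225 = (O + x) - 225 = -225 + O + x)
-39688/28283 + B(-137, 105)/(-21637) = -39688/28283 + (-225 + 105 - 137)/(-21637) = -39688*1/28283 - 257*(-1/21637) = -39688/28283 + 257/21637 = -851460525/611959271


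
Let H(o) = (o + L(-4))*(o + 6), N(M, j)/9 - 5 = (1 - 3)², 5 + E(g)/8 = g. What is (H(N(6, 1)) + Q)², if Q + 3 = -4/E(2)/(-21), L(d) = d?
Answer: 711821253025/15876 ≈ 4.4836e+7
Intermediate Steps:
E(g) = -40 + 8*g
N(M, j) = 81 (N(M, j) = 45 + 9*(1 - 3)² = 45 + 9*(-2)² = 45 + 9*4 = 45 + 36 = 81)
Q = -379/126 (Q = -3 - 4/(-40 + 8*2)/(-21) = -3 - 4/(-40 + 16)*(-1/21) = -3 - 4/(-24)*(-1/21) = -3 - 4*(-1/24)*(-1/21) = -3 + (⅙)*(-1/21) = -3 - 1/126 = -379/126 ≈ -3.0079)
H(o) = (-4 + o)*(6 + o) (H(o) = (o - 4)*(o + 6) = (-4 + o)*(6 + o))
(H(N(6, 1)) + Q)² = ((-24 + 81² + 2*81) - 379/126)² = ((-24 + 6561 + 162) - 379/126)² = (6699 - 379/126)² = (843695/126)² = 711821253025/15876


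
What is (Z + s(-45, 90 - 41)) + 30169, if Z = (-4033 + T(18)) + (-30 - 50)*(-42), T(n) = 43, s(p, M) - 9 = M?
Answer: 29597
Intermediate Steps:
s(p, M) = 9 + M
Z = -630 (Z = (-4033 + 43) + (-30 - 50)*(-42) = -3990 - 80*(-42) = -3990 + 3360 = -630)
(Z + s(-45, 90 - 41)) + 30169 = (-630 + (9 + (90 - 41))) + 30169 = (-630 + (9 + 49)) + 30169 = (-630 + 58) + 30169 = -572 + 30169 = 29597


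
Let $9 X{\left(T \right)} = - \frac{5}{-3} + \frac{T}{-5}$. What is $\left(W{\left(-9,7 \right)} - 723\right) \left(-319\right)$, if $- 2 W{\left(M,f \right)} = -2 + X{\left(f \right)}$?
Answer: $\frac{31093568}{135} \approx 2.3032 \cdot 10^{5}$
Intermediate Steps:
$X{\left(T \right)} = \frac{5}{27} - \frac{T}{45}$ ($X{\left(T \right)} = \frac{- \frac{5}{-3} + \frac{T}{-5}}{9} = \frac{\left(-5\right) \left(- \frac{1}{3}\right) + T \left(- \frac{1}{5}\right)}{9} = \frac{\frac{5}{3} - \frac{T}{5}}{9} = \frac{5}{27} - \frac{T}{45}$)
$W{\left(M,f \right)} = \frac{49}{54} + \frac{f}{90}$ ($W{\left(M,f \right)} = - \frac{-2 - \left(- \frac{5}{27} + \frac{f}{45}\right)}{2} = - \frac{- \frac{49}{27} - \frac{f}{45}}{2} = \frac{49}{54} + \frac{f}{90}$)
$\left(W{\left(-9,7 \right)} - 723\right) \left(-319\right) = \left(\left(\frac{49}{54} + \frac{1}{90} \cdot 7\right) - 723\right) \left(-319\right) = \left(\left(\frac{49}{54} + \frac{7}{90}\right) - 723\right) \left(-319\right) = \left(\frac{133}{135} - 723\right) \left(-319\right) = \left(- \frac{97472}{135}\right) \left(-319\right) = \frac{31093568}{135}$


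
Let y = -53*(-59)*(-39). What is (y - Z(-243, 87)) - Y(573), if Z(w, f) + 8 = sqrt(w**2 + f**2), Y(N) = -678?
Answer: -121267 - 3*sqrt(7402) ≈ -1.2153e+5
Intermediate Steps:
Z(w, f) = -8 + sqrt(f**2 + w**2) (Z(w, f) = -8 + sqrt(w**2 + f**2) = -8 + sqrt(f**2 + w**2))
y = -121953 (y = 3127*(-39) = -121953)
(y - Z(-243, 87)) - Y(573) = (-121953 - (-8 + sqrt(87**2 + (-243)**2))) - 1*(-678) = (-121953 - (-8 + sqrt(7569 + 59049))) + 678 = (-121953 - (-8 + sqrt(66618))) + 678 = (-121953 - (-8 + 3*sqrt(7402))) + 678 = (-121953 + (8 - 3*sqrt(7402))) + 678 = (-121945 - 3*sqrt(7402)) + 678 = -121267 - 3*sqrt(7402)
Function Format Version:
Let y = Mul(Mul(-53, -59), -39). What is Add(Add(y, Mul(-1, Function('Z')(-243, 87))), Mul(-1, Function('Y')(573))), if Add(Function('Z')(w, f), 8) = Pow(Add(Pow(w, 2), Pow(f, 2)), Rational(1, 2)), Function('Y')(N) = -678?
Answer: Add(-121267, Mul(-3, Pow(7402, Rational(1, 2)))) ≈ -1.2153e+5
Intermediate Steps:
Function('Z')(w, f) = Add(-8, Pow(Add(Pow(f, 2), Pow(w, 2)), Rational(1, 2))) (Function('Z')(w, f) = Add(-8, Pow(Add(Pow(w, 2), Pow(f, 2)), Rational(1, 2))) = Add(-8, Pow(Add(Pow(f, 2), Pow(w, 2)), Rational(1, 2))))
y = -121953 (y = Mul(3127, -39) = -121953)
Add(Add(y, Mul(-1, Function('Z')(-243, 87))), Mul(-1, Function('Y')(573))) = Add(Add(-121953, Mul(-1, Add(-8, Pow(Add(Pow(87, 2), Pow(-243, 2)), Rational(1, 2))))), Mul(-1, -678)) = Add(Add(-121953, Mul(-1, Add(-8, Pow(Add(7569, 59049), Rational(1, 2))))), 678) = Add(Add(-121953, Mul(-1, Add(-8, Pow(66618, Rational(1, 2))))), 678) = Add(Add(-121953, Mul(-1, Add(-8, Mul(3, Pow(7402, Rational(1, 2)))))), 678) = Add(Add(-121953, Add(8, Mul(-3, Pow(7402, Rational(1, 2))))), 678) = Add(Add(-121945, Mul(-3, Pow(7402, Rational(1, 2)))), 678) = Add(-121267, Mul(-3, Pow(7402, Rational(1, 2))))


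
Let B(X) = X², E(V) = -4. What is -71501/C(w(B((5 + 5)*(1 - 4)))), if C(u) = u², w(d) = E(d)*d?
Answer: -71501/12960000 ≈ -0.0055171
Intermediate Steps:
w(d) = -4*d
-71501/C(w(B((5 + 5)*(1 - 4)))) = -71501*1/(16*(1 - 4)⁴*(5 + 5)⁴) = -71501/((-4*(10*(-3))²)²) = -71501/((-4*(-30)²)²) = -71501/((-4*900)²) = -71501/((-3600)²) = -71501/12960000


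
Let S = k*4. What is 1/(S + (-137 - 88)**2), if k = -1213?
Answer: 1/45773 ≈ 2.1847e-5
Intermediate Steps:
S = -4852 (S = -1213*4 = -4852)
1/(S + (-137 - 88)**2) = 1/(-4852 + (-137 - 88)**2) = 1/(-4852 + (-225)**2) = 1/(-4852 + 50625) = 1/45773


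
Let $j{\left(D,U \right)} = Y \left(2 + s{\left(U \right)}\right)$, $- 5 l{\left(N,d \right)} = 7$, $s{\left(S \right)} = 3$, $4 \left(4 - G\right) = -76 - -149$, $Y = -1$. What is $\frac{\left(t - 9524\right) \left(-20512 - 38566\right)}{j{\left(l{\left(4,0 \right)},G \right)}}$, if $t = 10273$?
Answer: $\frac{44249422}{5} \approx 8.8499 \cdot 10^{6}$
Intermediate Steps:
$G = - \frac{57}{4}$ ($G = 4 - \frac{-76 - -149}{4} = 4 - \frac{-76 + 149}{4} = 4 - \frac{73}{4} = - \frac{57}{4} \approx -14.25$)
$l{\left(N,d \right)} = - \frac{7}{5}$ ($l{\left(N,d \right)} = \left(- \frac{1}{5}\right) 7 = - \frac{7}{5}$)
$j{\left(D,U \right)} = -5$ ($j{\left(D,U \right)} = - (2 + 3) = \left(-1\right) 5 = -5$)
$\frac{\left(t - 9524\right) \left(-20512 - 38566\right)}{j{\left(l{\left(4,0 \right)},G \right)}} = \frac{\left(10273 - 9524\right) \left(-20512 - 38566\right)}{-5} = 749 \left(-59078\right) \left(- \frac{1}{5}\right) = \left(-44249422\right) \left(- \frac{1}{5}\right) = \frac{44249422}{5}$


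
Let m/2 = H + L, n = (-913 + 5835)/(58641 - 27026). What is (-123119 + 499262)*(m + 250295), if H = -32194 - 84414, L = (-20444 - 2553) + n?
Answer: -343846564972983/31615 ≈ -1.0876e+10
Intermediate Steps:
n = 4922/31615 ≈ 0.15569
L = -727045233/31615 (L = (-20444 - 2553) + 4922/31615 = -22997 + 4922/31615 = -727045233/31615 ≈ -22997.)
H = -116608
m = -8827214306/31615 (m = 2*(-116608 - 727045233/31615) = 2*(-4413607153/31615) = -8827214306/31615 ≈ -2.7921e+5)
(-123119 + 499262)*(m + 250295) = (-123119 + 499262)*(-8827214306/31615 + 250295) = 376143*(-914137881/31615) = -343846564972983/31615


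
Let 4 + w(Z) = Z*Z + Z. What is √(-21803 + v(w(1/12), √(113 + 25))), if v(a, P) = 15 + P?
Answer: √(-21788 + √138) ≈ 147.57*I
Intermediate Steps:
w(Z) = -4 + Z + Z² (w(Z) = -4 + (Z*Z + Z) = -4 + (Z² + Z) = -4 + (Z + Z²) = -4 + Z + Z²)
√(-21803 + v(w(1/12), √(113 + 25))) = √(-21803 + (15 + √(113 + 25))) = √(-21803 + (15 + √138)) = √(-21788 + √138)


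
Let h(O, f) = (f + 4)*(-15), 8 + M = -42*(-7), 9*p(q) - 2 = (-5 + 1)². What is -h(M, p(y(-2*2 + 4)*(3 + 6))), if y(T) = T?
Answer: 90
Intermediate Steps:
p(q) = 2 (p(q) = 2/9 + (-5 + 1)²/9 = 2/9 + (⅑)*(-4)² = 2/9 + (⅑)*16 = 2/9 + 16/9 = 2)
M = 286 (M = -8 - 42*(-7) = -8 + 294 = 286)
h(O, f) = -60 - 15*f (h(O, f) = (4 + f)*(-15) = -60 - 15*f)
-h(M, p(y(-2*2 + 4)*(3 + 6))) = -(-60 - 15*2) = -(-60 - 30) = -1*(-90) = 90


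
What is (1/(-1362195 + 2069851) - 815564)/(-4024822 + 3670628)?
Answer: 577138757983/250647509264 ≈ 2.3026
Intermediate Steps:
(1/(-1362195 + 2069851) - 815564)/(-4024822 + 3670628) = (1/707656 - 815564)/(-354194) = (1/707656 - 815564)*(-1/354194) = -577138757983/707656*(-1/354194) = 577138757983/250647509264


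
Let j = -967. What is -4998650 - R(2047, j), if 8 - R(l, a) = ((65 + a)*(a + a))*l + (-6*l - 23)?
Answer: 3565915033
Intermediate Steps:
R(l, a) = 31 + 6*l - 2*a*l*(65 + a) (R(l, a) = 8 - (((65 + a)*(a + a))*l + (-6*l - 23)) = 8 - (((65 + a)*(2*a))*l + (-23 - 6*l)) = 8 - ((2*a*(65 + a))*l + (-23 - 6*l)) = 8 - (2*a*l*(65 + a) + (-23 - 6*l)) = 8 - (-23 - 6*l + 2*a*l*(65 + a)) = 8 + (23 + 6*l - 2*a*l*(65 + a)) = 31 + 6*l - 2*a*l*(65 + a))
-4998650 - R(2047, j) = -4998650 - (31 + 6*2047 - 130*(-967)*2047 - 2*2047*(-967)**2) = -4998650 - (31 + 12282 + 257328370 - 2*2047*935089) = -4998650 - (31 + 12282 + 257328370 - 3828254366) = -4998650 - 1*(-3570913683) = -4998650 + 3570913683 = 3565915033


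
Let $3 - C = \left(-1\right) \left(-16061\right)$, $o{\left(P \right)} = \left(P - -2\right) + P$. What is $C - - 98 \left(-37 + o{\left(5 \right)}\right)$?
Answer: $-18508$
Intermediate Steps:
$o{\left(P \right)} = 2 + 2 P$ ($o{\left(P \right)} = \left(P + 2\right) + P = \left(2 + P\right) + P = 2 + 2 P$)
$C = -16058$ ($C = 3 - \left(-1\right) \left(-16061\right) = 3 - 16061 = -16058$)
$C - - 98 \left(-37 + o{\left(5 \right)}\right) = -16058 - - 98 \left(-37 + \left(2 + 2 \cdot 5\right)\right) = -16058 - - 98 \left(-37 + \left(2 + 10\right)\right) = -16058 - - 98 \left(-37 + 12\right) = -16058 - \left(-98\right) \left(-25\right) = -16058 - 2450 = -18508$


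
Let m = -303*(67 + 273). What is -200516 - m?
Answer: -97496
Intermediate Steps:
m = -103020 (m = -303*340 = -103020)
-200516 - m = -200516 - 1*(-103020) = -200516 + 103020 = -97496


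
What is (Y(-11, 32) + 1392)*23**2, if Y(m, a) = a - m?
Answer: 759115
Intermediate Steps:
(Y(-11, 32) + 1392)*23**2 = ((32 - 1*(-11)) + 1392)*23**2 = ((32 + 11) + 1392)*529 = (43 + 1392)*529 = 1435*529 = 759115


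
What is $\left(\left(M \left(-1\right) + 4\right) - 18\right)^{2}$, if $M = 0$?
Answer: $196$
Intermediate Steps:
$\left(\left(M \left(-1\right) + 4\right) - 18\right)^{2} = \left(\left(0 \left(-1\right) + 4\right) - 18\right)^{2} = \left(\left(0 + 4\right) - 18\right)^{2} = \left(4 - 18\right)^{2} = \left(-14\right)^{2} = 196$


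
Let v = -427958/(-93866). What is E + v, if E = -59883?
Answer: -2810274860/46933 ≈ -59878.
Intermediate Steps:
v = 213979/46933 (v = -427958*(-1/93866) = 213979/46933 ≈ 4.5592)
E + v = -59883 + 213979/46933 = -2810274860/46933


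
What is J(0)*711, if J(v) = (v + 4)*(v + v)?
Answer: 0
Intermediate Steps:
J(v) = 2*v*(4 + v) (J(v) = (4 + v)*(2*v) = 2*v*(4 + v))
J(0)*711 = (2*0*(4 + 0))*711 = (2*0*4)*711 = 0*711 = 0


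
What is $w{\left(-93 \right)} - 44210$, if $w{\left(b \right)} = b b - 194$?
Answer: $-35755$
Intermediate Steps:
$w{\left(b \right)} = -194 + b^{2}$ ($w{\left(b \right)} = b^{2} - 194 = -194 + b^{2}$)
$w{\left(-93 \right)} - 44210 = \left(-194 + \left(-93\right)^{2}\right) - 44210 = \left(-194 + 8649\right) - 44210 = 8455 - 44210 = -35755$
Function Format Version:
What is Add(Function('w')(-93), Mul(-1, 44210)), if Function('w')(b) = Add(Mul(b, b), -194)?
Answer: -35755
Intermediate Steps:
Function('w')(b) = Add(-194, Pow(b, 2)) (Function('w')(b) = Add(Pow(b, 2), -194) = Add(-194, Pow(b, 2)))
Add(Function('w')(-93), Mul(-1, 44210)) = Add(Add(-194, Pow(-93, 2)), Mul(-1, 44210)) = Add(Add(-194, 8649), -44210) = Add(8455, -44210) = -35755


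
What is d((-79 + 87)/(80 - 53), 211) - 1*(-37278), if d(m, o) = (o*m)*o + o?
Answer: 1368371/27 ≈ 50680.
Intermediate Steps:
d(m, o) = o + m*o**2 (d(m, o) = (m*o)*o + o = m*o**2 + o = o + m*o**2)
d((-79 + 87)/(80 - 53), 211) - 1*(-37278) = 211*(1 + ((-79 + 87)/(80 - 53))*211) - 1*(-37278) = 211*(1 + (8/27)*211) + 37278 = 211*(1 + 1688/27) + 37278 = 211*(1715/27) + 37278 = 361865/27 + 37278 = 1368371/27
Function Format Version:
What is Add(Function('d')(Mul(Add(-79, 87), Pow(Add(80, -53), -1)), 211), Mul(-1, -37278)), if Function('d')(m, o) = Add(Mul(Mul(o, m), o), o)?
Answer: Rational(1368371, 27) ≈ 50680.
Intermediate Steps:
Function('d')(m, o) = Add(o, Mul(m, Pow(o, 2))) (Function('d')(m, o) = Add(Mul(Mul(m, o), o), o) = Add(Mul(m, Pow(o, 2)), o) = Add(o, Mul(m, Pow(o, 2))))
Add(Function('d')(Mul(Add(-79, 87), Pow(Add(80, -53), -1)), 211), Mul(-1, -37278)) = Add(Mul(211, Add(1, Mul(Mul(Add(-79, 87), Pow(Add(80, -53), -1)), 211))), Mul(-1, -37278)) = Add(Mul(211, Add(1, Mul(Mul(8, Pow(27, -1)), 211))), 37278) = Add(Mul(211, Add(1, Mul(Mul(8, Rational(1, 27)), 211))), 37278) = Add(Mul(211, Add(1, Mul(Rational(8, 27), 211))), 37278) = Add(Mul(211, Add(1, Rational(1688, 27))), 37278) = Add(Mul(211, Rational(1715, 27)), 37278) = Add(Rational(361865, 27), 37278) = Rational(1368371, 27)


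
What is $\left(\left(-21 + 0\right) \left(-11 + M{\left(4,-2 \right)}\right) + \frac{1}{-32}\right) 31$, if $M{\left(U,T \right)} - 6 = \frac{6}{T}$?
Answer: $\frac{166625}{32} \approx 5207.0$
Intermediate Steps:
$M{\left(U,T \right)} = 6 + \frac{6}{T}$
$\left(\left(-21 + 0\right) \left(-11 + M{\left(4,-2 \right)}\right) + \frac{1}{-32}\right) 31 = \left(\left(-21 + 0\right) \left(-11 + \left(6 + \frac{6}{-2}\right)\right) + \frac{1}{-32}\right) 31 = \left(- 21 \left(-11 + \left(6 + 6 \left(- \frac{1}{2}\right)\right)\right) - \frac{1}{32}\right) 31 = \left(- 21 \left(-11 + \left(6 - 3\right)\right) - \frac{1}{32}\right) 31 = \left(- 21 \left(-11 + 3\right) - \frac{1}{32}\right) 31 = \left(\left(-21\right) \left(-8\right) - \frac{1}{32}\right) 31 = \left(168 - \frac{1}{32}\right) 31 = \frac{5375}{32} \cdot 31 = \frac{166625}{32}$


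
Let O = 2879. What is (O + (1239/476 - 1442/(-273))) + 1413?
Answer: 11403295/2652 ≈ 4299.9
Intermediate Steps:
(O + (1239/476 - 1442/(-273))) + 1413 = (2879 + (1239/476 - 1442/(-273))) + 1413 = (2879 + (1239*(1/476) - 1442*(-1/273))) + 1413 = (2879 + (177/68 + 206/39)) + 1413 = (2879 + 20911/2652) + 1413 = 7656019/2652 + 1413 = 11403295/2652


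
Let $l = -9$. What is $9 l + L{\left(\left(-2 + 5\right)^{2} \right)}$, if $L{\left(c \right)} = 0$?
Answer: $-81$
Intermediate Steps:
$9 l + L{\left(\left(-2 + 5\right)^{2} \right)} = 9 \left(-9\right) + 0 = -81 + 0 = -81$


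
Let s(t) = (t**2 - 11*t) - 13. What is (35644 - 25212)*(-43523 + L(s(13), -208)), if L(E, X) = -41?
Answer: -454459648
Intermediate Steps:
s(t) = -13 + t**2 - 11*t
(35644 - 25212)*(-43523 + L(s(13), -208)) = (35644 - 25212)*(-43523 - 41) = 10432*(-43564) = -454459648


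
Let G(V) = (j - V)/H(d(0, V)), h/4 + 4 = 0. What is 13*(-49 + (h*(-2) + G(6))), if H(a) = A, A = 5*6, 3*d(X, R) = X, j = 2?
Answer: -3341/15 ≈ -222.73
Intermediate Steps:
d(X, R) = X/3
A = 30
H(a) = 30
h = -16 (h = -16 + 4*0 = -16 + 0 = -16)
G(V) = 1/15 - V/30 (G(V) = (2 - V)/30 = (2 - V)*(1/30) = 1/15 - V/30)
13*(-49 + (h*(-2) + G(6))) = 13*(-49 + (-16*(-2) + (1/15 - 1/30*6))) = 13*(-49 + (32 + (1/15 - 1/5))) = 13*(-49 + (32 - 2/15)) = 13*(-49 + 478/15) = 13*(-257/15) = -3341/15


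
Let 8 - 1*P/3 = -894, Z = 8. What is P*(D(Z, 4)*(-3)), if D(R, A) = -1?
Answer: 8118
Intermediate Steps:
P = 2706 (P = 24 - 3*(-894) = 24 + 2682 = 2706)
P*(D(Z, 4)*(-3)) = 2706*(-1*(-3)) = 2706*3 = 8118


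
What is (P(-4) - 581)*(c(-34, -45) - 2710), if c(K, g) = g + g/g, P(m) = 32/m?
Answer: 1622106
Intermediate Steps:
c(K, g) = 1 + g (c(K, g) = g + 1 = 1 + g)
(P(-4) - 581)*(c(-34, -45) - 2710) = (32/(-4) - 581)*((1 - 45) - 2710) = (32*(-¼) - 581)*(-44 - 2710) = (-8 - 581)*(-2754) = -589*(-2754) = 1622106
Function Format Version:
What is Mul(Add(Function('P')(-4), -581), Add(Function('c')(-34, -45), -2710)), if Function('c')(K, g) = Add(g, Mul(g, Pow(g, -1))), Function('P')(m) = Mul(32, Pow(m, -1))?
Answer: 1622106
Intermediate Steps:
Function('c')(K, g) = Add(1, g) (Function('c')(K, g) = Add(g, 1) = Add(1, g))
Mul(Add(Function('P')(-4), -581), Add(Function('c')(-34, -45), -2710)) = Mul(Add(Mul(32, Pow(-4, -1)), -581), Add(Add(1, -45), -2710)) = Mul(Add(Mul(32, Rational(-1, 4)), -581), Add(-44, -2710)) = Mul(Add(-8, -581), -2754) = Mul(-589, -2754) = 1622106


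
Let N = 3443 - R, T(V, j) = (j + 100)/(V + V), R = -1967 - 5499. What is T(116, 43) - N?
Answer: -2530745/232 ≈ -10908.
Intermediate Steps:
R = -7466
T(V, j) = (100 + j)/(2*V) (T(V, j) = (100 + j)/((2*V)) = (100 + j)*(1/(2*V)) = (100 + j)/(2*V))
N = 10909 (N = 3443 - 1*(-7466) = 3443 + 7466 = 10909)
T(116, 43) - N = (½)*(100 + 43)/116 - 1*10909 = (½)*(1/116)*143 - 10909 = 143/232 - 10909 = -2530745/232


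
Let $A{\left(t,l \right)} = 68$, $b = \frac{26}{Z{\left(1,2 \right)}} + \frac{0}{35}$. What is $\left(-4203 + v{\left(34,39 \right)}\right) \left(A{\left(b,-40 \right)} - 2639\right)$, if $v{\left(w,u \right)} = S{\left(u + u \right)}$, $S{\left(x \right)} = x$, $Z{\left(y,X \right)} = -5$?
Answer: $10605375$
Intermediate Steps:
$b = - \frac{26}{5}$ ($b = \frac{26}{-5} + \frac{0}{35} = 26 \left(- \frac{1}{5}\right) + 0 \cdot \frac{1}{35} = - \frac{26}{5} + 0 = - \frac{26}{5} \approx -5.2$)
$v{\left(w,u \right)} = 2 u$ ($v{\left(w,u \right)} = u + u = 2 u$)
$\left(-4203 + v{\left(34,39 \right)}\right) \left(A{\left(b,-40 \right)} - 2639\right) = \left(-4203 + 2 \cdot 39\right) \left(68 - 2639\right) = \left(-4203 + 78\right) \left(-2571\right) = \left(-4125\right) \left(-2571\right) = 10605375$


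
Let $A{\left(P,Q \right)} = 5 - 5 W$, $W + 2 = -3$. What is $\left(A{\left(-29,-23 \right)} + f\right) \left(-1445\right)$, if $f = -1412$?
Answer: $1996990$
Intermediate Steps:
$W = -5$ ($W = -2 - 3 = -5$)
$A{\left(P,Q \right)} = 30$ ($A{\left(P,Q \right)} = 5 - -25 = 5 + 25 = 30$)
$\left(A{\left(-29,-23 \right)} + f\right) \left(-1445\right) = \left(30 - 1412\right) \left(-1445\right) = \left(-1382\right) \left(-1445\right) = 1996990$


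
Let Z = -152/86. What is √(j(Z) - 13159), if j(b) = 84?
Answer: 5*I*√523 ≈ 114.35*I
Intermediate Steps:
Z = -76/43 (Z = -152*1/86 = -76/43 ≈ -1.7674)
√(j(Z) - 13159) = √(84 - 13159) = √(-13075) = 5*I*√523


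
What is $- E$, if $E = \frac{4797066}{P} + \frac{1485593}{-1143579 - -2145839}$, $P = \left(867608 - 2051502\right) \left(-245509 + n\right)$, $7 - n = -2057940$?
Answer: $- \frac{265640275490823253}{179215319456856060} \approx -1.4822$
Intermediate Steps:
$n = 2057947$ ($n = 7 - -2057940 = 7 + 2057940 = 2057947$)
$P = -2145734473572$ ($P = \left(867608 - 2051502\right) \left(-245509 + 2057947\right) = \left(-1183894\right) 1812438 = -2145734473572$)
$E = \frac{265640275490823253}{179215319456856060}$ ($E = \frac{4797066}{-2145734473572} + \frac{1485593}{-1143579 - -2145839} = 4797066 \left(- \frac{1}{2145734473572}\right) + \frac{1485593}{-1143579 + 2145839} = - \frac{799511}{357622412262} + \frac{1485593}{1002260} = \frac{265640275490823253}{179215319456856060} \approx 1.4822$)
$- E = \left(-1\right) \frac{265640275490823253}{179215319456856060} = - \frac{265640275490823253}{179215319456856060}$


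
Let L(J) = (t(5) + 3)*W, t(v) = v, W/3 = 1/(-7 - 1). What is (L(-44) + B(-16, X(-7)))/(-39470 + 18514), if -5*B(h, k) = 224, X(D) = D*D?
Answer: 239/104780 ≈ 0.0022810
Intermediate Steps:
X(D) = D²
B(h, k) = -224/5 (B(h, k) = -⅕*224 = -224/5)
W = -3/8 (W = 3/(-7 - 1) = 3/(-8) = 3*(-⅛) = -3/8 ≈ -0.37500)
L(J) = -3 (L(J) = (5 + 3)*(-3/8) = 8*(-3/8) = -3)
(L(-44) + B(-16, X(-7)))/(-39470 + 18514) = (-3 - 224/5)/(-39470 + 18514) = -239/5/(-20956) = -239/5*(-1/20956) = 239/104780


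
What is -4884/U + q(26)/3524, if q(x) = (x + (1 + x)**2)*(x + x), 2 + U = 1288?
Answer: 4159643/566483 ≈ 7.3429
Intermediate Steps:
U = 1286 (U = -2 + 1288 = 1286)
q(x) = 2*x*(x + (1 + x)**2) (q(x) = (x + (1 + x)**2)*(2*x) = 2*x*(x + (1 + x)**2))
-4884/U + q(26)/3524 = -4884/1286 + (2*26*(26 + (1 + 26)**2))/3524 = -4884*1/1286 + (2*26*(26 + 27**2))*(1/3524) = -2442/643 + (2*26*(26 + 729))*(1/3524) = -2442/643 + (2*26*755)*(1/3524) = -2442/643 + 39260*(1/3524) = -2442/643 + 9815/881 = 4159643/566483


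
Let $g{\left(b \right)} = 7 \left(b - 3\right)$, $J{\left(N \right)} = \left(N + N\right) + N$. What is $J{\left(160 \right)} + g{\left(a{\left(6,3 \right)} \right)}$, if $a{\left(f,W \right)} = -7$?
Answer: $410$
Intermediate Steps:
$J{\left(N \right)} = 3 N$ ($J{\left(N \right)} = 2 N + N = 3 N$)
$g{\left(b \right)} = -21 + 7 b$ ($g{\left(b \right)} = 7 \left(-3 + b\right) = -21 + 7 b$)
$J{\left(160 \right)} + g{\left(a{\left(6,3 \right)} \right)} = 3 \cdot 160 + \left(-21 + 7 \left(-7\right)\right) = 480 - 70 = 410$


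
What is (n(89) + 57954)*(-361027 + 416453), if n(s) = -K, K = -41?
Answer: 3214430870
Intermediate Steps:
n(s) = 41 (n(s) = -1*(-41) = 41)
(n(89) + 57954)*(-361027 + 416453) = (41 + 57954)*(-361027 + 416453) = 57995*55426 = 3214430870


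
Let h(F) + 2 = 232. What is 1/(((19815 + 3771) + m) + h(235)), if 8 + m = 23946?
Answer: 1/47754 ≈ 2.0941e-5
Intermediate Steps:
m = 23938 (m = -8 + 23946 = 23938)
h(F) = 230 (h(F) = -2 + 232 = 230)
1/(((19815 + 3771) + m) + h(235)) = 1/(((19815 + 3771) + 23938) + 230) = 1/((23586 + 23938) + 230) = 1/(47524 + 230) = 1/47754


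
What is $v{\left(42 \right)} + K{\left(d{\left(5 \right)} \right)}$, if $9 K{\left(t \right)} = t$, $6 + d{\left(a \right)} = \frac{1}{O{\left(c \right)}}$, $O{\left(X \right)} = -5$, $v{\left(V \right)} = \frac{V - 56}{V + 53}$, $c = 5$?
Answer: $- \frac{143}{171} \approx -0.83626$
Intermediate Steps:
$v{\left(V \right)} = \frac{-56 + V}{53 + V}$
$d{\left(a \right)} = - \frac{31}{5}$ ($d{\left(a \right)} = -6 + \frac{1}{-5} = -6 - \frac{1}{5} = - \frac{31}{5}$)
$K{\left(t \right)} = \frac{t}{9}$
$v{\left(42 \right)} + K{\left(d{\left(5 \right)} \right)} = \frac{-56 + 42}{53 + 42} + \frac{1}{9} \left(- \frac{31}{5}\right) = \frac{1}{95} \left(-14\right) - \frac{31}{45} = - \frac{14}{95} - \frac{31}{45} = - \frac{143}{171}$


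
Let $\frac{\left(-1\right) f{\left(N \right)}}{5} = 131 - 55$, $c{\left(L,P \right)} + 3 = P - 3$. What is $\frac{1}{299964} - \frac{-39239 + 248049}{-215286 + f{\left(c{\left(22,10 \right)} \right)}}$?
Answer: $\frac{31317849253}{32346018012} \approx 0.96821$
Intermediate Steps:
$c{\left(L,P \right)} = -6 + P$ ($c{\left(L,P \right)} = -3 + \left(P - 3\right) = -3 + \left(-3 + P\right) = -6 + P$)
$f{\left(N \right)} = -380$ ($f{\left(N \right)} = - 5 \left(131 - 55\right) = \left(-5\right) 76 = -380$)
$\frac{1}{299964} - \frac{-39239 + 248049}{-215286 + f{\left(c{\left(22,10 \right)} \right)}} = \frac{1}{299964} - \frac{-39239 + 248049}{-215286 - 380} = \frac{1}{299964} - \frac{208810}{-215666} = \frac{1}{299964} - 208810 \left(- \frac{1}{215666}\right) = \frac{1}{299964} - - \frac{104405}{107833} = \frac{1}{299964} + \frac{104405}{107833} = \frac{31317849253}{32346018012}$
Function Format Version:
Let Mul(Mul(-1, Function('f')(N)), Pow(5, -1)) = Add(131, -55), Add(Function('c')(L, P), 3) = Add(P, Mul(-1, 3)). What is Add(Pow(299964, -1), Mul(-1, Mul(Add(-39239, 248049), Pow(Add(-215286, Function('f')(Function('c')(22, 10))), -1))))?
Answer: Rational(31317849253, 32346018012) ≈ 0.96821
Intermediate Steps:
Function('c')(L, P) = Add(-6, P) (Function('c')(L, P) = Add(-3, Add(P, Mul(-1, 3))) = Add(-3, Add(P, -3)) = Add(-3, Add(-3, P)) = Add(-6, P))
Function('f')(N) = -380 (Function('f')(N) = Mul(-5, Add(131, -55)) = Mul(-5, 76) = -380)
Add(Pow(299964, -1), Mul(-1, Mul(Add(-39239, 248049), Pow(Add(-215286, Function('f')(Function('c')(22, 10))), -1)))) = Add(Pow(299964, -1), Mul(-1, Mul(Add(-39239, 248049), Pow(Add(-215286, -380), -1)))) = Add(Rational(1, 299964), Mul(-1, Mul(208810, Pow(-215666, -1)))) = Add(Rational(1, 299964), Mul(-1, Mul(208810, Rational(-1, 215666)))) = Add(Rational(1, 299964), Mul(-1, Rational(-104405, 107833))) = Add(Rational(1, 299964), Rational(104405, 107833)) = Rational(31317849253, 32346018012)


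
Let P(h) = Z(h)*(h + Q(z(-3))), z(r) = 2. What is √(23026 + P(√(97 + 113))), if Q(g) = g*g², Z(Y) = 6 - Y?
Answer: √(22864 - 2*√210) ≈ 151.11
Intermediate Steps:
Q(g) = g³
P(h) = (6 - h)*(8 + h) (P(h) = (6 - h)*(h + 2³) = (6 - h)*(h + 8) = (6 - h)*(8 + h))
√(23026 + P(√(97 + 113))) = √(23026 - (-6 + √(97 + 113))*(8 + √(97 + 113))) = √(23026 - (-6 + √210)*(8 + √210))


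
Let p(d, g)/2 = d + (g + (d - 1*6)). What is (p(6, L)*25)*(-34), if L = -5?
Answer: -1700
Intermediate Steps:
p(d, g) = -12 + 2*g + 4*d (p(d, g) = 2*(d + (g + (d - 1*6))) = 2*(d + (g + (d - 6))) = 2*(d + (g + (-6 + d))) = 2*(d + (-6 + d + g)) = 2*(-6 + g + 2*d) = -12 + 2*g + 4*d)
(p(6, L)*25)*(-34) = ((-12 + 2*(-5) + 4*6)*25)*(-34) = ((-12 - 10 + 24)*25)*(-34) = (2*25)*(-34) = 50*(-34) = -1700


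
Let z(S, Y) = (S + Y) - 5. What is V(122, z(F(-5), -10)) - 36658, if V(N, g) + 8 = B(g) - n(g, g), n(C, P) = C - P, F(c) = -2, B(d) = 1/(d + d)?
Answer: -1246645/34 ≈ -36666.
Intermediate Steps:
B(d) = 1/(2*d)
z(S, Y) = -5 + S + Y
V(N, g) = -8 + 1/(2*g) (V(N, g) = -8 + (1/(2*g) - (g - g)) = -8 + (1/(2*g) - 1*0) = -8 + (1/(2*g) + 0) = -8 + 1/(2*g))
V(122, z(F(-5), -10)) - 36658 = (-8 + 1/(2*(-5 - 2 - 10))) - 36658 = (-8 + (1/2)/(-17)) - 36658 = (-8 + (1/2)*(-1/17)) - 36658 = (-8 - 1/34) - 36658 = -273/34 - 36658 = -1246645/34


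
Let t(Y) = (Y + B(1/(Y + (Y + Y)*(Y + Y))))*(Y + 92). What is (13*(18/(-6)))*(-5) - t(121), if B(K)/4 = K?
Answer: -1501045782/58685 ≈ -25578.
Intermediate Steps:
B(K) = 4*K
t(Y) = (92 + Y)*(Y + 4/(Y + 4*Y²)) (t(Y) = (Y + 4/(Y + (Y + Y)*(Y + Y)))*(Y + 92) = (Y + 4/(Y + (2*Y)*(2*Y)))*(92 + Y) = (Y + 4/(Y + 4*Y²))*(92 + Y) = (92 + Y)*(Y + 4/(Y + 4*Y²)))
(13*(18/(-6)))*(-5) - t(121) = (13*(18/(-6)))*(-5) - (368 + 4*121 + 4*121⁴ + 92*121² + 369*121³)/(121*(1 + 4*121)) = (13*(18*(-⅙)))*(-5) - (368 + 484 + 4*214358881 + 92*14641 + 369*1771561)/(121*(1 + 484)) = (13*(-3))*(-5) - (368 + 484 + 857435524 + 1346972 + 653706009)/(121*485) = -39*(-5) - 1512489357/(121*485) = 195 - 1*1512489357/58685 = 195 - 1512489357/58685 = -1501045782/58685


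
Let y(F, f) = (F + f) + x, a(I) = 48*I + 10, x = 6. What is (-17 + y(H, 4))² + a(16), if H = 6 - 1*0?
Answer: 779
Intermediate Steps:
H = 6 (H = 6 + 0 = 6)
a(I) = 10 + 48*I
y(F, f) = 6 + F + f (y(F, f) = (F + f) + 6 = 6 + F + f)
(-17 + y(H, 4))² + a(16) = (-17 + (6 + 6 + 4))² + (10 + 48*16) = (-17 + 16)² + (10 + 768) = (-1)² + 778 = 1 + 778 = 779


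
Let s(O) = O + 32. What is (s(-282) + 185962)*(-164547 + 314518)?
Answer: 27851414352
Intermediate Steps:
s(O) = 32 + O
(s(-282) + 185962)*(-164547 + 314518) = ((32 - 282) + 185962)*(-164547 + 314518) = (-250 + 185962)*149971 = 185712*149971 = 27851414352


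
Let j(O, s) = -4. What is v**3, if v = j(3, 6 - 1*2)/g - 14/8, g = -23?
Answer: -3048625/778688 ≈ -3.9151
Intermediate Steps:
v = -145/92 (v = -4/(-23) - 14/8 = -4*(-1/23) - 14*1/8 = 4/23 - 7/4 = -145/92 ≈ -1.5761)
v**3 = (-145/92)**3 = -3048625/778688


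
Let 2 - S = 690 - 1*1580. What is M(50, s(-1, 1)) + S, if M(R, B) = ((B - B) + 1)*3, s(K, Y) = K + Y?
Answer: 895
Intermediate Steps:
S = 892 (S = 2 - (690 - 1*1580) = 2 - (690 - 1580) = 2 - 1*(-890) = 2 + 890 = 892)
M(R, B) = 3 (M(R, B) = (0 + 1)*3 = 1*3 = 3)
M(50, s(-1, 1)) + S = 3 + 892 = 895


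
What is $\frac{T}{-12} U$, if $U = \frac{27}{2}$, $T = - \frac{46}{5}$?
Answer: $\frac{207}{20} \approx 10.35$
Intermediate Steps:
$T = - \frac{46}{5}$ ($T = \left(-46\right) \frac{1}{5} = - \frac{46}{5} \approx -9.2$)
$U = \frac{27}{2}$ ($U = 27 \cdot \frac{1}{2} = \frac{27}{2} \approx 13.5$)
$\frac{T}{-12} U = \frac{1}{-12} \left(- \frac{46}{5}\right) \frac{27}{2} = \left(- \frac{1}{12}\right) \left(- \frac{46}{5}\right) \frac{27}{2} = \frac{23}{30} \cdot \frac{27}{2} = \frac{207}{20}$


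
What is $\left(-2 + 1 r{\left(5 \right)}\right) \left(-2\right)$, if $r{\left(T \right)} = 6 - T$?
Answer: $2$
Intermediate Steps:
$\left(-2 + 1 r{\left(5 \right)}\right) \left(-2\right) = \left(-2 + 1 \left(6 - 5\right)\right) \left(-2\right) = \left(-2 + 1 \cdot 1\right) \left(-2\right) = \left(-2 + 1\right) \left(-2\right) = \left(-1\right) \left(-2\right) = 2$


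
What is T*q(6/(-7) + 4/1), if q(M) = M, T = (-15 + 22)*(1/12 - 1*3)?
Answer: -385/6 ≈ -64.167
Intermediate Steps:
T = -245/12 (T = 7*(1/12 - 3) = 7*(-35/12) = -245/12 ≈ -20.417)
T*q(6/(-7) + 4/1) = -245*(6/(-7) + 4/1)/12 = -245*(6*(-1/7) + 4*1)/12 = -245*(-6/7 + 4)/12 = -245/12*22/7 = -385/6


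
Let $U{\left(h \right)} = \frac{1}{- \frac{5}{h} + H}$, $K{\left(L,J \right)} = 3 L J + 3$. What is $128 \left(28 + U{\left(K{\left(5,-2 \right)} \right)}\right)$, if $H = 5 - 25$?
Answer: $\frac{1913984}{535} \approx 3577.5$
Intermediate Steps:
$H = -20$ ($H = 5 - 25 = -20$)
$K{\left(L,J \right)} = 3 + 3 J L$ ($K{\left(L,J \right)} = 3 J L + 3 = 3 + 3 J L$)
$U{\left(h \right)} = \frac{1}{-20 - \frac{5}{h}}$ ($U{\left(h \right)} = \frac{1}{- \frac{5}{h} - 20} = \frac{1}{-20 - \frac{5}{h}}$)
$128 \left(28 + U{\left(K{\left(5,-2 \right)} \right)}\right) = 128 \left(28 - \frac{3 + 3 \left(-2\right) 5}{5 + 20 \left(3 + 3 \left(-2\right) 5\right)}\right) = 128 \left(28 - \frac{3 - 30}{5 + 20 \left(3 - 30\right)}\right) = 128 \left(28 - - \frac{27}{5 + 20 \left(-27\right)}\right) = 128 \left(28 - - \frac{27}{5 - 540}\right) = 128 \left(28 - - \frac{27}{-535}\right) = 128 \left(28 - \left(-27\right) \left(- \frac{1}{535}\right)\right) = 128 \left(28 - \frac{27}{535}\right) = 128 \cdot \frac{14953}{535} = \frac{1913984}{535}$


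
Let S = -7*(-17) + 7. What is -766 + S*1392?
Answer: 174626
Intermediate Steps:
S = 126 (S = 119 + 7 = 126)
-766 + S*1392 = -766 + 126*1392 = -766 + 175392 = 174626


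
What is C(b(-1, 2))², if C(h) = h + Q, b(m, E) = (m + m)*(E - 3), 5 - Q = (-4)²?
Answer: 81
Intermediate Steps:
Q = -11 (Q = 5 - 1*(-4)² = 5 - 1*16 = 5 - 16 = -11)
b(m, E) = 2*m*(-3 + E) (b(m, E) = (2*m)*(-3 + E) = 2*m*(-3 + E))
C(h) = -11 + h (C(h) = h - 11 = -11 + h)
C(b(-1, 2))² = (-11 + 2*(-1)*(-3 + 2))² = (-11 + 2*(-1)*(-1))² = (-11 + 2)² = (-9)² = 81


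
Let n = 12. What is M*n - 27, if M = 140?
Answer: 1653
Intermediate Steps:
M*n - 27 = 140*12 - 27 = 1680 - 27 = 1653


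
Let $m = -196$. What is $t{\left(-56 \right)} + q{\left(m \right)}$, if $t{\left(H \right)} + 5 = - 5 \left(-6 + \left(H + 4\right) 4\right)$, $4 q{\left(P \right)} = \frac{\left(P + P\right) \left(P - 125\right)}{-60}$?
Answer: $\frac{5407}{10} \approx 540.7$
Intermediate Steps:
$q{\left(P \right)} = - \frac{P \left(-125 + P\right)}{120}$ ($q{\left(P \right)} = \frac{\left(P + P\right) \left(P - 125\right) \frac{1}{-60}}{4} = \frac{2 P \left(-125 + P\right) \left(- \frac{1}{60}\right)}{4} = \frac{\left(- \frac{1}{30}\right) P \left(-125 + P\right)}{4} = - \frac{P \left(-125 + P\right)}{120}$)
$t{\left(H \right)} = -55 - 20 H$ ($t{\left(H \right)} = -5 - 5 \left(-6 + \left(H + 4\right) 4\right) = -5 - 5 \left(-6 + \left(4 + H\right) 4\right) = -5 - 5 \left(-6 + \left(16 + 4 H\right)\right) = -5 - 5 \left(10 + 4 H\right) = -5 - \left(50 + 20 H\right) = -55 - 20 H$)
$t{\left(-56 \right)} + q{\left(m \right)} = \left(-55 - -1120\right) + \frac{1}{120} \left(-196\right) \left(125 - -196\right) = \left(-55 + 1120\right) + \frac{1}{120} \left(-196\right) \left(125 + 196\right) = 1065 + \frac{1}{120} \left(-196\right) 321 = 1065 - \frac{5243}{10} = \frac{5407}{10}$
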